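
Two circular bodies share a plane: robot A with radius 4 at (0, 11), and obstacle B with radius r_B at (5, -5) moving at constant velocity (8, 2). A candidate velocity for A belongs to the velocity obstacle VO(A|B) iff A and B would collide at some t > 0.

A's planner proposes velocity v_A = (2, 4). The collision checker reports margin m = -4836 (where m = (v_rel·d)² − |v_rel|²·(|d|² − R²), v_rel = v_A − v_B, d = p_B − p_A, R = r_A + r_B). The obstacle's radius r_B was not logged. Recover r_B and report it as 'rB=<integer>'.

m = -4836
d = (5, -16);  v_rel = (-6, 2),  |v_rel|² = 40
v_rel×d = (-6)·(-16) − (2)·(5) = 86
since m = R²·40 − 86²:  R² = (7396 + -4836) / 40 = 64
R = √64 = 8  ⇒  r_B = 8 − 4 = 4

rB=4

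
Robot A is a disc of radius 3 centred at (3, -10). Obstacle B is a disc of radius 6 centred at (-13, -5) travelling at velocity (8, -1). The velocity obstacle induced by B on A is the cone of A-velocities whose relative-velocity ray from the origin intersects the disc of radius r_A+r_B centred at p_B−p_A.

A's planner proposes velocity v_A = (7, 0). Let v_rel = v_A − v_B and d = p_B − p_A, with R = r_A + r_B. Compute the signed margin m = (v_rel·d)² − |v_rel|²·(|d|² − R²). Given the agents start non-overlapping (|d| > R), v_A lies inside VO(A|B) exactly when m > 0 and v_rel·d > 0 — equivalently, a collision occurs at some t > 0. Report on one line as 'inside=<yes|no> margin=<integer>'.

d = (-16, 5),  |d|² = 281;  R = 3+6 = 9,  c = 281−9² = 200
v_rel = (-1, 1),  |v_rel|² = 2;  v_rel·d = (-1)·(-16) + (1)·(5) = 21
2·t² − 42·t + 200 = 0  ⇒  m = 21² − 2·200 = 41
m = 41 > 0,  v_rel·d = 21 > 0  ⇒  inside

inside=yes margin=41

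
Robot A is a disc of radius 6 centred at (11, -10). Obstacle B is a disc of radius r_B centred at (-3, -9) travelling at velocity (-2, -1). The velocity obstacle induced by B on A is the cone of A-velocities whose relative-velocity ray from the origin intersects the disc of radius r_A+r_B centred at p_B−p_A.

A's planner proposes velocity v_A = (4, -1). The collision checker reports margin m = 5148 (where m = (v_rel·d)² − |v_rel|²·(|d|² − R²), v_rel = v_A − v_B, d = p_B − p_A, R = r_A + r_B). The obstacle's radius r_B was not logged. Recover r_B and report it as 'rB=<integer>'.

m = 5148
d = (-14, 1);  v_rel = (6, 0),  |v_rel|² = 36
v_rel×d = (6)·(1) − (0)·(-14) = 6
since m = R²·36 − 6²:  R² = (36 + 5148) / 36 = 144
R = √144 = 12  ⇒  r_B = 12 − 6 = 6

rB=6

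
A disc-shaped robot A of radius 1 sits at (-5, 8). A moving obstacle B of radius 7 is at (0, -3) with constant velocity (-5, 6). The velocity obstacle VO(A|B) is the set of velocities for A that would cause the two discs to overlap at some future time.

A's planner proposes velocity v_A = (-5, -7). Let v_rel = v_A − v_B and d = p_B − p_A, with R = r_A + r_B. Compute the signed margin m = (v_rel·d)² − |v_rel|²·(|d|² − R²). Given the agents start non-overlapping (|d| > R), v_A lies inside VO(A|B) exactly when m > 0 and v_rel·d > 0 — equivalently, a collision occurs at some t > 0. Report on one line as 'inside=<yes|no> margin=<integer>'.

d = (5, -11),  |d|² = 146;  R = 1+7 = 8,  c = 146−8² = 82
v_rel = (0, -13),  |v_rel|² = 169;  v_rel·d = (0)·(5) + (-13)·(-11) = 143
169·t² − 286·t + 82 = 0  ⇒  m = 143² − 169·82 = 6591
m = 6591 > 0,  v_rel·d = 143 > 0  ⇒  inside

inside=yes margin=6591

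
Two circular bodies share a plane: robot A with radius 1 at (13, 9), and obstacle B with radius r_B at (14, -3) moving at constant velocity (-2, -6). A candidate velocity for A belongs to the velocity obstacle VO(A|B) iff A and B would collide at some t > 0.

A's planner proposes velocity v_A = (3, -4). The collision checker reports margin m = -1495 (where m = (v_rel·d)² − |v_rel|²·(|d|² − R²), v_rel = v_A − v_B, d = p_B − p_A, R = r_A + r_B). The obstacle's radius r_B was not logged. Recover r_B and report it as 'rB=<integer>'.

m = -1495
d = (1, -12);  v_rel = (5, 2),  |v_rel|² = 29
v_rel×d = (5)·(-12) − (2)·(1) = -62
since m = R²·29 − (-62)²:  R² = (3844 + -1495) / 29 = 81
R = √81 = 9  ⇒  r_B = 9 − 1 = 8

rB=8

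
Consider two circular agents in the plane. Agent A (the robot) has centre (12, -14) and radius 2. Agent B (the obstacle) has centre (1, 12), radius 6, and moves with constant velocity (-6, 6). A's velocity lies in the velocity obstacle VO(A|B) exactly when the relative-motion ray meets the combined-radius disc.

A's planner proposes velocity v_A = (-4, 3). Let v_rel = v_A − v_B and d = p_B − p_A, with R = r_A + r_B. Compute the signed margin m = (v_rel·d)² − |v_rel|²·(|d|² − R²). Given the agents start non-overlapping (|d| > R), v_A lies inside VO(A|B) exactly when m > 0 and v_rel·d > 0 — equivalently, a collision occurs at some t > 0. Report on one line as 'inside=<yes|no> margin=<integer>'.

d = (-11, 26),  |d|² = 797;  R = 2+6 = 8,  c = 797−8² = 733
v_rel = (2, -3),  |v_rel|² = 13;  v_rel·d = (2)·(-11) + (-3)·(26) = -100
13·t² + 200·t + 733 = 0  ⇒  m = (-100)² − 13·733 = 471
m = 471 > 0,  v_rel·d = -100 < 0  ⇒  outside

inside=no margin=471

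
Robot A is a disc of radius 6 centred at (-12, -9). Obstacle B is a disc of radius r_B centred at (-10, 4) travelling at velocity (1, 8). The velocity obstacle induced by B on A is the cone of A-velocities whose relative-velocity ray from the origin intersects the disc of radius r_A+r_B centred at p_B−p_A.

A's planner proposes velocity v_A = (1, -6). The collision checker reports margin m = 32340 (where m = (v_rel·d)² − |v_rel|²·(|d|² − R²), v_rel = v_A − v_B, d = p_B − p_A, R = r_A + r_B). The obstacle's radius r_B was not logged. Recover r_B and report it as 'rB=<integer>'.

m = 32340
d = (2, 13);  v_rel = (0, -14),  |v_rel|² = 196
v_rel×d = (0)·(13) − (-14)·(2) = 28
since m = R²·196 − 28²:  R² = (784 + 32340) / 196 = 169
R = √169 = 13  ⇒  r_B = 13 − 6 = 7

rB=7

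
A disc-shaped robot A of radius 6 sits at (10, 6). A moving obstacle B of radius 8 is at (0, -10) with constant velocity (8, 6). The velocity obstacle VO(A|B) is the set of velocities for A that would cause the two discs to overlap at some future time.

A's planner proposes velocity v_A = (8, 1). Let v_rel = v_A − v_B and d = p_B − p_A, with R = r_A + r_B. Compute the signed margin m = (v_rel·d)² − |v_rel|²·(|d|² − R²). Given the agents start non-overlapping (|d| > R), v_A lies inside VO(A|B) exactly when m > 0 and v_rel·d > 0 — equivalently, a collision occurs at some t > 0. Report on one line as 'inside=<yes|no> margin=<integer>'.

d = (-10, -16),  |d|² = 356;  R = 6+8 = 14,  c = 356−14² = 160
v_rel = (0, -5),  |v_rel|² = 25;  v_rel·d = (0)·(-10) + (-5)·(-16) = 80
25·t² − 160·t + 160 = 0  ⇒  m = 80² − 25·160 = 2400
m = 2400 > 0,  v_rel·d = 80 > 0  ⇒  inside

inside=yes margin=2400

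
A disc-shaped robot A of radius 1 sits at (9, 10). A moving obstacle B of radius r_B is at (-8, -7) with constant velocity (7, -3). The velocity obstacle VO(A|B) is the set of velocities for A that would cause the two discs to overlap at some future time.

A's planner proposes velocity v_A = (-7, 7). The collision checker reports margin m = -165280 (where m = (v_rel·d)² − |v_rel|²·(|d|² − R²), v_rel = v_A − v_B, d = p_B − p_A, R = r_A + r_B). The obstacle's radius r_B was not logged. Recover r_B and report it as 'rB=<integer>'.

m = -165280
d = (-17, -17);  v_rel = (-14, 10),  |v_rel|² = 296
v_rel×d = (-14)·(-17) − (10)·(-17) = 408
since m = R²·296 − 408²:  R² = (166464 + -165280) / 296 = 4
R = √4 = 2  ⇒  r_B = 2 − 1 = 1

rB=1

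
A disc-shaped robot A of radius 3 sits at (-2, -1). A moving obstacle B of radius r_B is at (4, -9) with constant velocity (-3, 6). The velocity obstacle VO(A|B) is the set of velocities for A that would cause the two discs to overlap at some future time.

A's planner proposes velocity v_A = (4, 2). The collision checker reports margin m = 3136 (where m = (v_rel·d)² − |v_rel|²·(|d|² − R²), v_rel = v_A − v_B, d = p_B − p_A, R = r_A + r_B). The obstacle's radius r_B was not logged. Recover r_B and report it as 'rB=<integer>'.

m = 3136
d = (6, -8);  v_rel = (7, -4),  |v_rel|² = 65
v_rel×d = (7)·(-8) − (-4)·(6) = -32
since m = R²·65 − (-32)²:  R² = (1024 + 3136) / 65 = 64
R = √64 = 8  ⇒  r_B = 8 − 3 = 5

rB=5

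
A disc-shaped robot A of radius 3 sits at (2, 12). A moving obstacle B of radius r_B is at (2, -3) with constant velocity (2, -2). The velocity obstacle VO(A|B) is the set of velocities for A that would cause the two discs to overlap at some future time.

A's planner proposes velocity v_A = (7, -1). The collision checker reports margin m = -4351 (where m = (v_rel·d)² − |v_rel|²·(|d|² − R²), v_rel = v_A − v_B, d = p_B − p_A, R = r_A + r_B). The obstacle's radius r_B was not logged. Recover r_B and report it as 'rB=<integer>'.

m = -4351
d = (0, -15);  v_rel = (5, 1),  |v_rel|² = 26
v_rel×d = (5)·(-15) − (1)·(0) = -75
since m = R²·26 − (-75)²:  R² = (5625 + -4351) / 26 = 49
R = √49 = 7  ⇒  r_B = 7 − 3 = 4

rB=4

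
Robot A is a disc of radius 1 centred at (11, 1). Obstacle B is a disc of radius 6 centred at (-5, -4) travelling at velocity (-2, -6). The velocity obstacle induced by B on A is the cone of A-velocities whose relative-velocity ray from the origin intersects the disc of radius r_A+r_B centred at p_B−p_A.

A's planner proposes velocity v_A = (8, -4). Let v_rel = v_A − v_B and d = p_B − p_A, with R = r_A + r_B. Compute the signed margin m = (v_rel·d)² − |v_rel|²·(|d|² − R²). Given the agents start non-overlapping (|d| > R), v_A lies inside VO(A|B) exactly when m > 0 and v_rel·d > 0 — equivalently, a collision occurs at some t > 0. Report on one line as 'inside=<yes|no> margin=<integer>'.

d = (-16, -5),  |d|² = 281;  R = 1+6 = 7,  c = 281−7² = 232
v_rel = (10, 2),  |v_rel|² = 104;  v_rel·d = (10)·(-16) + (2)·(-5) = -170
104·t² + 340·t + 232 = 0  ⇒  m = (-170)² − 104·232 = 4772
m = 4772 > 0,  v_rel·d = -170 < 0  ⇒  outside

inside=no margin=4772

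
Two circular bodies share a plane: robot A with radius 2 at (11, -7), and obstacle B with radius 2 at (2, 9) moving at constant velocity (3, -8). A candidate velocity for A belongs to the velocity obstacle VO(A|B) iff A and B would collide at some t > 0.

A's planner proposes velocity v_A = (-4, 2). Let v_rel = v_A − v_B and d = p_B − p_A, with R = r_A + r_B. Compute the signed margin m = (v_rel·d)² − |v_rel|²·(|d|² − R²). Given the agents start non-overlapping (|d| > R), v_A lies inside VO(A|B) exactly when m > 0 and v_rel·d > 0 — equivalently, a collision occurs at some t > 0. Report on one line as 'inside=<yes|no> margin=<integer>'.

d = (-9, 16),  |d|² = 337;  R = 2+2 = 4,  c = 337−4² = 321
v_rel = (-7, 10),  |v_rel|² = 149;  v_rel·d = (-7)·(-9) + (10)·(16) = 223
149·t² − 446·t + 321 = 0  ⇒  m = 223² − 149·321 = 1900
m = 1900 > 0,  v_rel·d = 223 > 0  ⇒  inside

inside=yes margin=1900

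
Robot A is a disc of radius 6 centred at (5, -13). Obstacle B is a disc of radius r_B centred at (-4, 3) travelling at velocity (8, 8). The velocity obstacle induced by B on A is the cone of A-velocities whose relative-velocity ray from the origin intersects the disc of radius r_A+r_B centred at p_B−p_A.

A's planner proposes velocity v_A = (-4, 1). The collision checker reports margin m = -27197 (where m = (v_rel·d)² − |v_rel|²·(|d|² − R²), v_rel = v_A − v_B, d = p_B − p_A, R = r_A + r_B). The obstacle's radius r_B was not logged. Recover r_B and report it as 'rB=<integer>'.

m = -27197
d = (-9, 16);  v_rel = (-12, -7),  |v_rel|² = 193
v_rel×d = (-12)·(16) − (-7)·(-9) = -255
since m = R²·193 − (-255)²:  R² = (65025 + -27197) / 193 = 196
R = √196 = 14  ⇒  r_B = 14 − 6 = 8

rB=8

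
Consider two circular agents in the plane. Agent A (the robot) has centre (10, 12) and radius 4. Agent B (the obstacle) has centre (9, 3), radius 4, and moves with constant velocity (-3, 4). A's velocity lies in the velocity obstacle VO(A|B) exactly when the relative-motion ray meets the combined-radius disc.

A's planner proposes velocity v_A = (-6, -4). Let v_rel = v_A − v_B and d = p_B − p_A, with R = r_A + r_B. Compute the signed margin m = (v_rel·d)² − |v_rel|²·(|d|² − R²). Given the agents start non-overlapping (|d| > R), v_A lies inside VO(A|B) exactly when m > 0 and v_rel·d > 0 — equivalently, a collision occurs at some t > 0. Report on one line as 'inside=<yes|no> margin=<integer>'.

d = (-1, -9),  |d|² = 82;  R = 4+4 = 8,  c = 82−8² = 18
v_rel = (-3, -8),  |v_rel|² = 73;  v_rel·d = (-3)·(-1) + (-8)·(-9) = 75
73·t² − 150·t + 18 = 0  ⇒  m = 75² − 73·18 = 4311
m = 4311 > 0,  v_rel·d = 75 > 0  ⇒  inside

inside=yes margin=4311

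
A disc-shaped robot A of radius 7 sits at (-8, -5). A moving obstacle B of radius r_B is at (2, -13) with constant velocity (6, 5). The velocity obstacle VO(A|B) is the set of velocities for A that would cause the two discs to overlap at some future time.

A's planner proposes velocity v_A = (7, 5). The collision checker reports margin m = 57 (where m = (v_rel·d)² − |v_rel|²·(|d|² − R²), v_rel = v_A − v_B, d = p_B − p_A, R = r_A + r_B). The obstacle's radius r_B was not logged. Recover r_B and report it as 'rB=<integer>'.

m = 57
d = (10, -8);  v_rel = (1, 0),  |v_rel|² = 1
v_rel×d = (1)·(-8) − (0)·(10) = -8
since m = R²·1 − (-8)²:  R² = (64 + 57) / 1 = 121
R = √121 = 11  ⇒  r_B = 11 − 7 = 4

rB=4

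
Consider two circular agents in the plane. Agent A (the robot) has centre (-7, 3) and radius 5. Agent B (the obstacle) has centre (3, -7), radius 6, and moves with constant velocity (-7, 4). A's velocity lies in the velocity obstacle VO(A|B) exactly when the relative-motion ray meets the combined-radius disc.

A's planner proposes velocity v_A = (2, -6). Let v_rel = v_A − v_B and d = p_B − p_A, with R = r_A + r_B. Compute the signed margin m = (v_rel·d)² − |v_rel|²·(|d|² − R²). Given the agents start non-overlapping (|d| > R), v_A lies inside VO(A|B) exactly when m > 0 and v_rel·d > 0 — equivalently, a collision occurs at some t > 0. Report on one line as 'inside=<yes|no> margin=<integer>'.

d = (10, -10),  |d|² = 200;  R = 5+6 = 11,  c = 200−11² = 79
v_rel = (9, -10),  |v_rel|² = 181;  v_rel·d = (9)·(10) + (-10)·(-10) = 190
181·t² − 380·t + 79 = 0  ⇒  m = 190² − 181·79 = 21801
m = 21801 > 0,  v_rel·d = 190 > 0  ⇒  inside

inside=yes margin=21801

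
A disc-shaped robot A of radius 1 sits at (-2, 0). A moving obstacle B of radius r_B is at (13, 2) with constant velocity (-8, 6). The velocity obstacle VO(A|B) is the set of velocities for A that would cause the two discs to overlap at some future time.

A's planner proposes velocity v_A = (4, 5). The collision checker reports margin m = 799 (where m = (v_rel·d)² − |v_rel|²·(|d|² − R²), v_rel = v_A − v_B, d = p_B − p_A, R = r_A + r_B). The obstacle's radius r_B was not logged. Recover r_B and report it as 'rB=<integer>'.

m = 799
d = (15, 2);  v_rel = (12, -1),  |v_rel|² = 145
v_rel×d = (12)·(2) − (-1)·(15) = 39
since m = R²·145 − 39²:  R² = (1521 + 799) / 145 = 16
R = √16 = 4  ⇒  r_B = 4 − 1 = 3

rB=3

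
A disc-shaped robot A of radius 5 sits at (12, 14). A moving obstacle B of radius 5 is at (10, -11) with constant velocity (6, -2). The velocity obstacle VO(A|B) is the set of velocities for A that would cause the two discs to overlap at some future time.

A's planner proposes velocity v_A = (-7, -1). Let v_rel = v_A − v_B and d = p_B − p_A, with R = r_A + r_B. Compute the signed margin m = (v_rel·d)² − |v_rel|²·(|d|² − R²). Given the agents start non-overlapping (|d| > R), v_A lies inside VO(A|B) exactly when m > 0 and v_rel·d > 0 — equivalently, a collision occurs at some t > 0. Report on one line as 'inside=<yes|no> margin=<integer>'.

d = (-2, -25),  |d|² = 629;  R = 5+5 = 10,  c = 629−10² = 529
v_rel = (-13, 1),  |v_rel|² = 170;  v_rel·d = (-13)·(-2) + (1)·(-25) = 1
170·t² − 2·t + 529 = 0  ⇒  m = 1² − 170·529 = -89929
m = -89929 < 0,  v_rel·d = 1 > 0  ⇒  outside

inside=no margin=-89929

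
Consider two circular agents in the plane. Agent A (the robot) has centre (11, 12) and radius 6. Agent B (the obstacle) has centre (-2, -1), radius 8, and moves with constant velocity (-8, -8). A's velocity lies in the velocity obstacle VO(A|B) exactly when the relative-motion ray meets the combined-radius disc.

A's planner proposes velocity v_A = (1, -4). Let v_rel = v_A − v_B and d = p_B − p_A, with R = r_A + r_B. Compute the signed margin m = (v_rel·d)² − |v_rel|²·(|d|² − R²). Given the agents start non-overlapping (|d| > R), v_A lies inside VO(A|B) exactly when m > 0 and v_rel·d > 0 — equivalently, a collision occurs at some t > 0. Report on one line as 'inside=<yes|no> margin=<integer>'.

d = (-13, -13),  |d|² = 338;  R = 6+8 = 14,  c = 338−14² = 142
v_rel = (9, 4),  |v_rel|² = 97;  v_rel·d = (9)·(-13) + (4)·(-13) = -169
97·t² + 338·t + 142 = 0  ⇒  m = (-169)² − 97·142 = 14787
m = 14787 > 0,  v_rel·d = -169 < 0  ⇒  outside

inside=no margin=14787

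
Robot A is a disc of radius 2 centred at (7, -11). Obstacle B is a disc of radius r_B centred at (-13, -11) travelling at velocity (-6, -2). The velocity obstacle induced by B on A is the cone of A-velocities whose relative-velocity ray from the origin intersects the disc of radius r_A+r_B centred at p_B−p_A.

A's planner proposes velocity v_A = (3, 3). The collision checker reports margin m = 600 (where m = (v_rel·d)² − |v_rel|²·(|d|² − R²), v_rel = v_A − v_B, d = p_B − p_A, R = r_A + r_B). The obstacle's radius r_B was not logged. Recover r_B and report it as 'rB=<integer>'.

m = 600
d = (-20, 0);  v_rel = (9, 5),  |v_rel|² = 106
v_rel×d = (9)·(0) − (5)·(-20) = 100
since m = R²·106 − 100²:  R² = (10000 + 600) / 106 = 100
R = √100 = 10  ⇒  r_B = 10 − 2 = 8

rB=8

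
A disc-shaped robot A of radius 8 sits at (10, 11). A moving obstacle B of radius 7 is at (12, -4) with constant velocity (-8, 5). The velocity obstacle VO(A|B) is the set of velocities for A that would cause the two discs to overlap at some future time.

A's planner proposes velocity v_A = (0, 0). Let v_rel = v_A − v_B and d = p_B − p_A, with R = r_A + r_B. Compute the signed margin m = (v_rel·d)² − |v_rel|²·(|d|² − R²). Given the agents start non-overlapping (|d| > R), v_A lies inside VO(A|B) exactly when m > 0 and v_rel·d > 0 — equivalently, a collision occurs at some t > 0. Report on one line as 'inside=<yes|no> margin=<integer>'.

d = (2, -15),  |d|² = 229;  R = 8+7 = 15,  c = 229−15² = 4
v_rel = (8, -5),  |v_rel|² = 89;  v_rel·d = (8)·(2) + (-5)·(-15) = 91
89·t² − 182·t + 4 = 0  ⇒  m = 91² − 89·4 = 7925
m = 7925 > 0,  v_rel·d = 91 > 0  ⇒  inside

inside=yes margin=7925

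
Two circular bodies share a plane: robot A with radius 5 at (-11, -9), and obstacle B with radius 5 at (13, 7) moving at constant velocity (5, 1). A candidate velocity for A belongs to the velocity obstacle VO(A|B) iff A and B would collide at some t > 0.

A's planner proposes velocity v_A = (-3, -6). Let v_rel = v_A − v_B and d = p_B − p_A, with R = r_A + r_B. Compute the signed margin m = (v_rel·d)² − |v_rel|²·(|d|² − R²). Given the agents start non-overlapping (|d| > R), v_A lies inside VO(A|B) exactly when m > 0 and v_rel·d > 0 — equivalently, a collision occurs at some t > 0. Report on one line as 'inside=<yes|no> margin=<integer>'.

d = (24, 16),  |d|² = 832;  R = 5+5 = 10,  c = 832−10² = 732
v_rel = (-8, -7),  |v_rel|² = 113;  v_rel·d = (-8)·(24) + (-7)·(16) = -304
113·t² + 608·t + 732 = 0  ⇒  m = (-304)² − 113·732 = 9700
m = 9700 > 0,  v_rel·d = -304 < 0  ⇒  outside

inside=no margin=9700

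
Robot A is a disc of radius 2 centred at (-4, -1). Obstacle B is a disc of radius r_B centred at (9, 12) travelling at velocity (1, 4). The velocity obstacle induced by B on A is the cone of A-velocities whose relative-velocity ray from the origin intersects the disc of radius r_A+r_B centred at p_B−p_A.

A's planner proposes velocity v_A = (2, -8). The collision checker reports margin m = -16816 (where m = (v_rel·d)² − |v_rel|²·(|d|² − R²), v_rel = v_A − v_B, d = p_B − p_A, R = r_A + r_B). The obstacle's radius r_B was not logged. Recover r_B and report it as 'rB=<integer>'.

m = -16816
d = (13, 13);  v_rel = (1, -12),  |v_rel|² = 145
v_rel×d = (1)·(13) − (-12)·(13) = 169
since m = R²·145 − 169²:  R² = (28561 + -16816) / 145 = 81
R = √81 = 9  ⇒  r_B = 9 − 2 = 7

rB=7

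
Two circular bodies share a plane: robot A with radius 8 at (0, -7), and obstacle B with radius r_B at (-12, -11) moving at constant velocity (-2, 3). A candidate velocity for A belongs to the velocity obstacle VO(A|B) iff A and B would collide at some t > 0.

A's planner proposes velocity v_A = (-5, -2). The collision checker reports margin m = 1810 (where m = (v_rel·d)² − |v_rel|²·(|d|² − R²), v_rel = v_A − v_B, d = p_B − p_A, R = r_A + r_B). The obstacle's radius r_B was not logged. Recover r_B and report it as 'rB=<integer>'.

m = 1810
d = (-12, -4);  v_rel = (-3, -5),  |v_rel|² = 34
v_rel×d = (-3)·(-4) − (-5)·(-12) = -48
since m = R²·34 − (-48)²:  R² = (2304 + 1810) / 34 = 121
R = √121 = 11  ⇒  r_B = 11 − 8 = 3

rB=3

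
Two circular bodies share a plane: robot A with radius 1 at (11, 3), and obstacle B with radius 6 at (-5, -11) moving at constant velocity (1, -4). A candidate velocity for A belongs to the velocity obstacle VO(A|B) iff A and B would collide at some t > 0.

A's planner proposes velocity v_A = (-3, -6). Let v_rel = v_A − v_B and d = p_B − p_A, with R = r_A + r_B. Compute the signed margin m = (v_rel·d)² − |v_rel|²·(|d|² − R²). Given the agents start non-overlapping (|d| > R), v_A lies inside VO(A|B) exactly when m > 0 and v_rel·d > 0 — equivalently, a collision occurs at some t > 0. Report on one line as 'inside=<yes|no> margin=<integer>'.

d = (-16, -14),  |d|² = 452;  R = 1+6 = 7,  c = 452−7² = 403
v_rel = (-4, -2),  |v_rel|² = 20;  v_rel·d = (-4)·(-16) + (-2)·(-14) = 92
20·t² − 184·t + 403 = 0  ⇒  m = 92² − 20·403 = 404
m = 404 > 0,  v_rel·d = 92 > 0  ⇒  inside

inside=yes margin=404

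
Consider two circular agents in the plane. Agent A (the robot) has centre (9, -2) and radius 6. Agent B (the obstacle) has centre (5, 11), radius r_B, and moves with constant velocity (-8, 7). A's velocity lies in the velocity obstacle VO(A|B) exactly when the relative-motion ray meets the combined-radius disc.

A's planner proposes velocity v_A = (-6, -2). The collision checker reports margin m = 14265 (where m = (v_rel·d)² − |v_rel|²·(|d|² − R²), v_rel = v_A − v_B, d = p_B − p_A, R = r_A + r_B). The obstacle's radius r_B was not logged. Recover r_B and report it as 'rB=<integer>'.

m = 14265
d = (-4, 13);  v_rel = (2, -9),  |v_rel|² = 85
v_rel×d = (2)·(13) − (-9)·(-4) = -10
since m = R²·85 − (-10)²:  R² = (100 + 14265) / 85 = 169
R = √169 = 13  ⇒  r_B = 13 − 6 = 7

rB=7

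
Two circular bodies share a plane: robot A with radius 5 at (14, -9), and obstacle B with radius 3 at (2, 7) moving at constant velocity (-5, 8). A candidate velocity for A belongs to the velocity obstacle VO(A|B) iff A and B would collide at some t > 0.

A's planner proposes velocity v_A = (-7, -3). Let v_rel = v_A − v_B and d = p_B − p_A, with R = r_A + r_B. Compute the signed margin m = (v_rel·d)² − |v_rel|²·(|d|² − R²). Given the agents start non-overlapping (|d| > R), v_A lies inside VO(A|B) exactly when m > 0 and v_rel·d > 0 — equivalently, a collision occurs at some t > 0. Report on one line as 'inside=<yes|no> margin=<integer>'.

d = (-12, 16),  |d|² = 400;  R = 5+3 = 8,  c = 400−8² = 336
v_rel = (-2, -11),  |v_rel|² = 125;  v_rel·d = (-2)·(-12) + (-11)·(16) = -152
125·t² + 304·t + 336 = 0  ⇒  m = (-152)² − 125·336 = -18896
m = -18896 < 0,  v_rel·d = -152 < 0  ⇒  outside

inside=no margin=-18896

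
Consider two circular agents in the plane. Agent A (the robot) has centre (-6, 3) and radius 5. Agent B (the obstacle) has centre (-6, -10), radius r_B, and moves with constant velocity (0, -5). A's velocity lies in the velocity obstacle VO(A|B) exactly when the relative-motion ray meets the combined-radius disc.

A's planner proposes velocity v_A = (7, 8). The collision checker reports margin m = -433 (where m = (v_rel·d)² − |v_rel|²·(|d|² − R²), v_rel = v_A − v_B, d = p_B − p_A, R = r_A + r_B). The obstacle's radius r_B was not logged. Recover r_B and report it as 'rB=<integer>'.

m = -433
d = (0, -13);  v_rel = (7, 13),  |v_rel|² = 218
v_rel×d = (7)·(-13) − (13)·(0) = -91
since m = R²·218 − (-91)²:  R² = (8281 + -433) / 218 = 36
R = √36 = 6  ⇒  r_B = 6 − 5 = 1

rB=1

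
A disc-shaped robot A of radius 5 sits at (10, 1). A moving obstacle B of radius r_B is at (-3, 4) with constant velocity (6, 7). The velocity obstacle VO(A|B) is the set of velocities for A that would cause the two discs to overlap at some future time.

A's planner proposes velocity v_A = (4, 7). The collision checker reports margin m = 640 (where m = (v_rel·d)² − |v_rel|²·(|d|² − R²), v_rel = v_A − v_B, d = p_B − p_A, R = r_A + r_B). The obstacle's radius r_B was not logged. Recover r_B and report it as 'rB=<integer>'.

m = 640
d = (-13, 3);  v_rel = (-2, 0),  |v_rel|² = 4
v_rel×d = (-2)·(3) − (0)·(-13) = -6
since m = R²·4 − (-6)²:  R² = (36 + 640) / 4 = 169
R = √169 = 13  ⇒  r_B = 13 − 5 = 8

rB=8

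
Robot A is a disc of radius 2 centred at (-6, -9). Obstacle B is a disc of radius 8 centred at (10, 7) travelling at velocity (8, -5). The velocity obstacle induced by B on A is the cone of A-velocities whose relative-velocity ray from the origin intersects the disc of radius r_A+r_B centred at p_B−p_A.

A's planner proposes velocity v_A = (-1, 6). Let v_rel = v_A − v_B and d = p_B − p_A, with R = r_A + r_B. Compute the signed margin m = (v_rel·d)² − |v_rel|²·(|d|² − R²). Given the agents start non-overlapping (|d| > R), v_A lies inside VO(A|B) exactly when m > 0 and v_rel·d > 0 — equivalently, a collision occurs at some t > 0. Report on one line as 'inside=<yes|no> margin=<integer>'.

d = (16, 16),  |d|² = 512;  R = 2+8 = 10,  c = 512−10² = 412
v_rel = (-9, 11),  |v_rel|² = 202;  v_rel·d = (-9)·(16) + (11)·(16) = 32
202·t² − 64·t + 412 = 0  ⇒  m = 32² − 202·412 = -82200
m = -82200 < 0,  v_rel·d = 32 > 0  ⇒  outside

inside=no margin=-82200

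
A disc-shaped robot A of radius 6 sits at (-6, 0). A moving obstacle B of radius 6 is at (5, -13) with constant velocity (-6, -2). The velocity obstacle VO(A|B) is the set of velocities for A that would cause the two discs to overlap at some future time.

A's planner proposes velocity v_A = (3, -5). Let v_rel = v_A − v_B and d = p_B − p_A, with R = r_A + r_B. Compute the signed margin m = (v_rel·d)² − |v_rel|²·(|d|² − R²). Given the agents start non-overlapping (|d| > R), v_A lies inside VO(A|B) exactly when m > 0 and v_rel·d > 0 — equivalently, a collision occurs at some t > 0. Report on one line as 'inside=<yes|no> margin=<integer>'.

d = (11, -13),  |d|² = 290;  R = 6+6 = 12,  c = 290−12² = 146
v_rel = (9, -3),  |v_rel|² = 90;  v_rel·d = (9)·(11) + (-3)·(-13) = 138
90·t² − 276·t + 146 = 0  ⇒  m = 138² − 90·146 = 5904
m = 5904 > 0,  v_rel·d = 138 > 0  ⇒  inside

inside=yes margin=5904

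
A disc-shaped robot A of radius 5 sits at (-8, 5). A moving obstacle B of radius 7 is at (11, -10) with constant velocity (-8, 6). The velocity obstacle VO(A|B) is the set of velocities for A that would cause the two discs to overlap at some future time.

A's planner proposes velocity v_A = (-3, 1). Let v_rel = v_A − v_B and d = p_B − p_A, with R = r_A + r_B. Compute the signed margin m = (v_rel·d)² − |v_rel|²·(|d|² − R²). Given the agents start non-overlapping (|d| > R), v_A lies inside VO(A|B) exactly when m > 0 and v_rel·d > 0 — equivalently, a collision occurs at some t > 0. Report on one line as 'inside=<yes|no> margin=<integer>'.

d = (19, -15),  |d|² = 586;  R = 5+7 = 12,  c = 586−12² = 442
v_rel = (5, -5),  |v_rel|² = 50;  v_rel·d = (5)·(19) + (-5)·(-15) = 170
50·t² − 340·t + 442 = 0  ⇒  m = 170² − 50·442 = 6800
m = 6800 > 0,  v_rel·d = 170 > 0  ⇒  inside

inside=yes margin=6800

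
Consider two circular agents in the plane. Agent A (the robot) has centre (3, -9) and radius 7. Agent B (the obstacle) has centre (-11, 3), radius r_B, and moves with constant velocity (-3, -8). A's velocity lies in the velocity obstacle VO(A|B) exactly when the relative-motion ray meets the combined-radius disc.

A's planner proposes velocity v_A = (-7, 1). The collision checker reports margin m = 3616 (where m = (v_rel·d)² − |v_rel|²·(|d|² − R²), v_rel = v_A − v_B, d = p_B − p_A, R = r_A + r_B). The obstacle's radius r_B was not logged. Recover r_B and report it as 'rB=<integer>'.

m = 3616
d = (-14, 12);  v_rel = (-4, 9),  |v_rel|² = 97
v_rel×d = (-4)·(12) − (9)·(-14) = 78
since m = R²·97 − 78²:  R² = (6084 + 3616) / 97 = 100
R = √100 = 10  ⇒  r_B = 10 − 7 = 3

rB=3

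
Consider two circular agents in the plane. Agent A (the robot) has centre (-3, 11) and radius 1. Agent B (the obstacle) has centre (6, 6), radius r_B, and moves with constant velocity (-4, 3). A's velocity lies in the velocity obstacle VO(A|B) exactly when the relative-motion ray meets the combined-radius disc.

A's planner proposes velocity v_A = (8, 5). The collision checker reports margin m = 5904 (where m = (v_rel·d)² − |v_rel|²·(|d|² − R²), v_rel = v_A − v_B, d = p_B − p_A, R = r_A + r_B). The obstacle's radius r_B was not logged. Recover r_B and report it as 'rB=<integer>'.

m = 5904
d = (9, -5);  v_rel = (12, 2),  |v_rel|² = 148
v_rel×d = (12)·(-5) − (2)·(9) = -78
since m = R²·148 − (-78)²:  R² = (6084 + 5904) / 148 = 81
R = √81 = 9  ⇒  r_B = 9 − 1 = 8

rB=8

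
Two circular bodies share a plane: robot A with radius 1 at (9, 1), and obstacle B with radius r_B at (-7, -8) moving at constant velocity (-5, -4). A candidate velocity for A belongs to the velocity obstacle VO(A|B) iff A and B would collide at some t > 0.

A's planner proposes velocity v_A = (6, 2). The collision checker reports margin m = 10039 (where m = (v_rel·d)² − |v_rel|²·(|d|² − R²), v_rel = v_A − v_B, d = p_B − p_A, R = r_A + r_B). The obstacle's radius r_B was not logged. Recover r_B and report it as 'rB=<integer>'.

m = 10039
d = (-16, -9);  v_rel = (11, 6),  |v_rel|² = 157
v_rel×d = (11)·(-9) − (6)·(-16) = -3
since m = R²·157 − (-3)²:  R² = (9 + 10039) / 157 = 64
R = √64 = 8  ⇒  r_B = 8 − 1 = 7

rB=7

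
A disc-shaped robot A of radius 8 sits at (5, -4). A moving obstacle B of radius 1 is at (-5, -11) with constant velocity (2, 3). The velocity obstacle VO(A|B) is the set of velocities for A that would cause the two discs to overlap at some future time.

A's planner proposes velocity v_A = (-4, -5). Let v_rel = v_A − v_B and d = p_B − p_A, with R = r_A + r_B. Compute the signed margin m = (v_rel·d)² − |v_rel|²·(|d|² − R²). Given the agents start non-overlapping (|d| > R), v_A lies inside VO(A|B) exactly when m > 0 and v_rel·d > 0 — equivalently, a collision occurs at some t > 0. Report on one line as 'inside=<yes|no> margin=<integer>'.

d = (-10, -7),  |d|² = 149;  R = 8+1 = 9,  c = 149−9² = 68
v_rel = (-6, -8),  |v_rel|² = 100;  v_rel·d = (-6)·(-10) + (-8)·(-7) = 116
100·t² − 232·t + 68 = 0  ⇒  m = 116² − 100·68 = 6656
m = 6656 > 0,  v_rel·d = 116 > 0  ⇒  inside

inside=yes margin=6656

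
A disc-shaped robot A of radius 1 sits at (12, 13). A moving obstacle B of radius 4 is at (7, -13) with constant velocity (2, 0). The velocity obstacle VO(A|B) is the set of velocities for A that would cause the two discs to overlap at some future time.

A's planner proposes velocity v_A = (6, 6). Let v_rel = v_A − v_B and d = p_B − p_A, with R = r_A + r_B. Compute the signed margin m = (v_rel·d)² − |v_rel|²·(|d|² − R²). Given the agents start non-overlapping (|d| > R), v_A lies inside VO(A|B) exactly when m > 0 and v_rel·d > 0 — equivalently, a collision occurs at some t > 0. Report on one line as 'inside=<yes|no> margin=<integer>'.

d = (-5, -26),  |d|² = 701;  R = 1+4 = 5,  c = 701−5² = 676
v_rel = (4, 6),  |v_rel|² = 52;  v_rel·d = (4)·(-5) + (6)·(-26) = -176
52·t² + 352·t + 676 = 0  ⇒  m = (-176)² − 52·676 = -4176
m = -4176 < 0,  v_rel·d = -176 < 0  ⇒  outside

inside=no margin=-4176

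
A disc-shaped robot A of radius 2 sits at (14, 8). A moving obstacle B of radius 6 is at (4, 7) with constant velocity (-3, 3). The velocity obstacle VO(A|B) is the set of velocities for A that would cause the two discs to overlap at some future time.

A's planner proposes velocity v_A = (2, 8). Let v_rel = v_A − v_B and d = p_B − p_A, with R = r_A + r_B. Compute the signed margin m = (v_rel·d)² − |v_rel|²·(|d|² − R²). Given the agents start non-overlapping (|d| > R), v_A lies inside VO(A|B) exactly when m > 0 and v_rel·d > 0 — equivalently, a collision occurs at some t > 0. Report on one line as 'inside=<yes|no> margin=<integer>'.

d = (-10, -1),  |d|² = 101;  R = 2+6 = 8,  c = 101−8² = 37
v_rel = (5, 5),  |v_rel|² = 50;  v_rel·d = (5)·(-10) + (5)·(-1) = -55
50·t² + 110·t + 37 = 0  ⇒  m = (-55)² − 50·37 = 1175
m = 1175 > 0,  v_rel·d = -55 < 0  ⇒  outside

inside=no margin=1175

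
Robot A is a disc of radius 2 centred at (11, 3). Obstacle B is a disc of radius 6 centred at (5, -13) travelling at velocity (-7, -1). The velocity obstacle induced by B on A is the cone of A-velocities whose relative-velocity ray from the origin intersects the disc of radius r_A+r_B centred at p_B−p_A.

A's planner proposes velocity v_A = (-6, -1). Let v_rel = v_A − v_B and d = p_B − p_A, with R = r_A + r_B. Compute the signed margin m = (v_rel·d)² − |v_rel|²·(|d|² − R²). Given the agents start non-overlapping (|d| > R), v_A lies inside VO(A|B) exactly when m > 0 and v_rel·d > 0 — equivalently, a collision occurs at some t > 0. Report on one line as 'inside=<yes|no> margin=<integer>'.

d = (-6, -16),  |d|² = 292;  R = 2+6 = 8,  c = 292−8² = 228
v_rel = (1, 0),  |v_rel|² = 1;  v_rel·d = (1)·(-6) + (0)·(-16) = -6
1·t² + 12·t + 228 = 0  ⇒  m = (-6)² − 1·228 = -192
m = -192 < 0,  v_rel·d = -6 < 0  ⇒  outside

inside=no margin=-192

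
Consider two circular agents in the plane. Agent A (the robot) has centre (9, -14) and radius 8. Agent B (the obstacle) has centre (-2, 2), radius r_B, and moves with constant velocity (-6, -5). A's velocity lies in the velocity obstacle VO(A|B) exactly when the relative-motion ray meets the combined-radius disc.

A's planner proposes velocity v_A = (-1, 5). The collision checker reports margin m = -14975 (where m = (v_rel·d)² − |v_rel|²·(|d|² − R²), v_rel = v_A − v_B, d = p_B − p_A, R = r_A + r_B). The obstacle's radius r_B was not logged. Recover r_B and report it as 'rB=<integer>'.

m = -14975
d = (-11, 16);  v_rel = (5, 10),  |v_rel|² = 125
v_rel×d = (5)·(16) − (10)·(-11) = 190
since m = R²·125 − 190²:  R² = (36100 + -14975) / 125 = 169
R = √169 = 13  ⇒  r_B = 13 − 8 = 5

rB=5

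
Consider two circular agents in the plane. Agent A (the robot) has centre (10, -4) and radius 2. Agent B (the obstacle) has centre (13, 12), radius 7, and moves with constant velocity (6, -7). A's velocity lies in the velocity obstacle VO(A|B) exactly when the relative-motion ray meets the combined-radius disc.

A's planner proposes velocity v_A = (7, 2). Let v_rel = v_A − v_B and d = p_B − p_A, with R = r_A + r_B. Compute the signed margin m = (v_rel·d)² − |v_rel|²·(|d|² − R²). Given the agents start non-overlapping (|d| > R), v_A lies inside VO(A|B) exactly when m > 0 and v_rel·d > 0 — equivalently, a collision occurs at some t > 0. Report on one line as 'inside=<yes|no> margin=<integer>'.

d = (3, 16),  |d|² = 265;  R = 2+7 = 9,  c = 265−9² = 184
v_rel = (1, 9),  |v_rel|² = 82;  v_rel·d = (1)·(3) + (9)·(16) = 147
82·t² − 294·t + 184 = 0  ⇒  m = 147² − 82·184 = 6521
m = 6521 > 0,  v_rel·d = 147 > 0  ⇒  inside

inside=yes margin=6521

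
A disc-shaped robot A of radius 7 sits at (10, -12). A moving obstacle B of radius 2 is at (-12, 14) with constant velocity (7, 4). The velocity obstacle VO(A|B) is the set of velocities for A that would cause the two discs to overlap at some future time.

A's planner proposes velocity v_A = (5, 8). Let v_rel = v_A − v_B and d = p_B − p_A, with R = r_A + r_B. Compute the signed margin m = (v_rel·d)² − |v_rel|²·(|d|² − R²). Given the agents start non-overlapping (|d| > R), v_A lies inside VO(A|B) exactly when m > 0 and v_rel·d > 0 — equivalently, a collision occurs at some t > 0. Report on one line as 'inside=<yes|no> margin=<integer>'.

d = (-22, 26),  |d|² = 1160;  R = 7+2 = 9,  c = 1160−9² = 1079
v_rel = (-2, 4),  |v_rel|² = 20;  v_rel·d = (-2)·(-22) + (4)·(26) = 148
20·t² − 296·t + 1079 = 0  ⇒  m = 148² − 20·1079 = 324
m = 324 > 0,  v_rel·d = 148 > 0  ⇒  inside

inside=yes margin=324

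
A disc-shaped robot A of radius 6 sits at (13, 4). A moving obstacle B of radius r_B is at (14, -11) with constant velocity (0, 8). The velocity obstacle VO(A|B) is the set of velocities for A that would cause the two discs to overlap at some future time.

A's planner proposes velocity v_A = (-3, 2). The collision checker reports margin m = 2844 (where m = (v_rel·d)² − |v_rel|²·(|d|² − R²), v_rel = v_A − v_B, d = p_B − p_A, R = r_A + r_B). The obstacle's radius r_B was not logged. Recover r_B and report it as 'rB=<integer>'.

m = 2844
d = (1, -15);  v_rel = (-3, -6),  |v_rel|² = 45
v_rel×d = (-3)·(-15) − (-6)·(1) = 51
since m = R²·45 − 51²:  R² = (2601 + 2844) / 45 = 121
R = √121 = 11  ⇒  r_B = 11 − 6 = 5

rB=5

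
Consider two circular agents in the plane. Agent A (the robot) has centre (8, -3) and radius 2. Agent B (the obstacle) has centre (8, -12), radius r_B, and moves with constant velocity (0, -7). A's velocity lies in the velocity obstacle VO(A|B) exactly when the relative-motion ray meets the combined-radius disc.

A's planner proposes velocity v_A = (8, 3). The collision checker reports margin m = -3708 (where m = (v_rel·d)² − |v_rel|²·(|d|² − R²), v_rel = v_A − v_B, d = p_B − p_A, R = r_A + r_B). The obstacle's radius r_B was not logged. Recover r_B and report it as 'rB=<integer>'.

m = -3708
d = (0, -9);  v_rel = (8, 10),  |v_rel|² = 164
v_rel×d = (8)·(-9) − (10)·(0) = -72
since m = R²·164 − (-72)²:  R² = (5184 + -3708) / 164 = 9
R = √9 = 3  ⇒  r_B = 3 − 2 = 1

rB=1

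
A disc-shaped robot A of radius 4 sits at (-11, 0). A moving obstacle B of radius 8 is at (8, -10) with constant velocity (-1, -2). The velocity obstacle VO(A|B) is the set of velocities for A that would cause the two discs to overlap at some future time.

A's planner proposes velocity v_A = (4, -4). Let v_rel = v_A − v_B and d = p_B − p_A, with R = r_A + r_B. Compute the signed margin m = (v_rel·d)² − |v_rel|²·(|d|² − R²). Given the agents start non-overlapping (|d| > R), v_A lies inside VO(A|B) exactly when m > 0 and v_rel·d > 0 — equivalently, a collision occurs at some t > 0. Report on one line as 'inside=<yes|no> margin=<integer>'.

d = (19, -10),  |d|² = 461;  R = 4+8 = 12,  c = 461−12² = 317
v_rel = (5, -2),  |v_rel|² = 29;  v_rel·d = (5)·(19) + (-2)·(-10) = 115
29·t² − 230·t + 317 = 0  ⇒  m = 115² − 29·317 = 4032
m = 4032 > 0,  v_rel·d = 115 > 0  ⇒  inside

inside=yes margin=4032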